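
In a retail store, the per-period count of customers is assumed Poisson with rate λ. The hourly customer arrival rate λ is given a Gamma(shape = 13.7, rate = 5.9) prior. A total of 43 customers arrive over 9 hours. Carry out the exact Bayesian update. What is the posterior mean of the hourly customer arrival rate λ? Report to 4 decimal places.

3.8054

With a Gamma(shape α, rate β) prior, the Poisson likelihood is conjugate: the posterior is Gamma(α + ΣXᵢ, β + n).
Posterior: Gamma(α+S, β+n) = Gamma(13.7+43, 5.9+9) = Gamma(56.7, 14.9).
Posterior mean = α/β = 56.7/14.9 = 3.8054.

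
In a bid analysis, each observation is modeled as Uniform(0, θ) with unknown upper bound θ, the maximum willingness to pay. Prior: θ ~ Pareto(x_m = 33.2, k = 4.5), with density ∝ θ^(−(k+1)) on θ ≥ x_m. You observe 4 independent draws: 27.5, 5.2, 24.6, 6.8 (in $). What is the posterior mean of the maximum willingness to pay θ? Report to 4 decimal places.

A Pareto(scale x_m, shape k) prior on the upper bound θ of Uniform(0, θ) is conjugate: posterior is Pareto(max(x_m, max xᵢ), k + n).
Sample maximum = 27.5; prior scale x_m = 33.2 → posterior scale = max = 33.2.
Posterior shape = 4.5 + 4 = 8.5.
E[θ|data] = k·x_m/(k−1) = 8.5·33.2/7.5 = 37.6267.

37.6267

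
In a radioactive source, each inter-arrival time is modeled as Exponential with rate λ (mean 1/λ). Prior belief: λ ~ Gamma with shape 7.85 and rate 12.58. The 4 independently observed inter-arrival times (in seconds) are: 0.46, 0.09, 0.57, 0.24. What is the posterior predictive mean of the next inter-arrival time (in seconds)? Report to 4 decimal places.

With a Gamma(shape α, rate β) prior on the exponential rate λ, the posterior after n observations with total T = Σxᵢ is Gamma(α+n, β+T).
Sum of observations T = 1.36 seconds; n = 4.
Posterior: Gamma(7.85+4, 12.58+1.36) = Gamma(11.85, 13.94).
The predictive distribution for the next observation is Lomax; its mean is β/(α−1) = 13.94/10.85 = 1.2848.

1.2848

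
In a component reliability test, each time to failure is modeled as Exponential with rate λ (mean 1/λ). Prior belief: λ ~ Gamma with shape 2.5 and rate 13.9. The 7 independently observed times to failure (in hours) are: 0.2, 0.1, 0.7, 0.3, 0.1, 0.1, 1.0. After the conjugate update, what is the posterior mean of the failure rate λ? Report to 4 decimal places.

0.5793

With a Gamma(shape α, rate β) prior on the exponential rate λ, the posterior after n observations with total T = Σxᵢ is Gamma(α+n, β+T).
Sum of observations T = 2.5 hours; n = 7.
Posterior: Gamma(2.5+7, 13.9+2.5) = Gamma(9.5, 16.4).
Posterior mean of λ = α/β = 9.5/16.4 = 0.5793.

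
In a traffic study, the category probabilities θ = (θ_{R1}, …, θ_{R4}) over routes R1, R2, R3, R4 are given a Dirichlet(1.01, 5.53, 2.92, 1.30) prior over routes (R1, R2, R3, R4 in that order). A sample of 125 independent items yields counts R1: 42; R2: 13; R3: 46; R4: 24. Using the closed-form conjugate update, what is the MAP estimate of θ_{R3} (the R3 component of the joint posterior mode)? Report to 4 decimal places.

0.3637

The Dirichlet prior is conjugate to the Multinomial likelihood: each posterior αⱼ = prior αⱼ + observed count nⱼ.
Posterior concentration: (43.01, 18.53, 48.92, 25.30), total = 135.76.
Joint mode component: (α_{R3}−1)/(Σα−K) = 47.92/131.76 = 0.3637.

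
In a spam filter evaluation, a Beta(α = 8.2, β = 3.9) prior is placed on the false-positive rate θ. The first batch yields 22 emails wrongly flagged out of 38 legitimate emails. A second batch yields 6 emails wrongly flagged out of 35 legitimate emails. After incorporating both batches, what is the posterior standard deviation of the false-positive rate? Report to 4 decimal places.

0.0533

The Beta prior is conjugate to a Binomial/Bernoulli likelihood; the update adds successes to α and failures to β.
After batch 1: Beta(8.2+22, 3.9+16) = Beta(30.2, 19.9).
After batch 2: Beta(30.2+6, 19.9+29) = Beta(36.2, 48.9).
Var = αβ/((α+β)²(α+β+1)) = 36.2·48.9/(85.1²·86.1) = 0.00283893; SD = √0.00283893 = 0.0533.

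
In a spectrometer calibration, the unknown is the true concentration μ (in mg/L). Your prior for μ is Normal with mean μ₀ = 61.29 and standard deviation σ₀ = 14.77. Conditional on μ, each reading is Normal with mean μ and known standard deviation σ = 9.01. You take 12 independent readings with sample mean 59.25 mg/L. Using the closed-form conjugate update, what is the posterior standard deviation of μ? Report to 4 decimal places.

For Normal data with known variance σ², a Normal(μ₀, σ₀²) prior on μ is conjugate. Posterior precision = 1/σ₀² + n/σ²; posterior mean is the precision-weighted average of μ₀ and x̄.
σ₀² = 14.77² = 218.1529, σ² = 9.01² = 81.1801; σ² + n·σ₀² = 81.1801 + 12·218.1529 = 2699.0149.
Posterior precision = 1/σ₀² + n/σ² = 1/218.1529 + 12/81.1801 = (σ² + n·σ₀²)/(σ₀²σ²) = 2699.0149/(218.1529·81.1801); posterior variance σₙ² = σ₀²σ²/(σ² + n·σ₀²) = 218.1529·81.1801/2699.0149 = 6.561533.
Posterior SD = √σₙ² = √(218.1529·81.1801/2699.0149) = 2.5615.

2.5615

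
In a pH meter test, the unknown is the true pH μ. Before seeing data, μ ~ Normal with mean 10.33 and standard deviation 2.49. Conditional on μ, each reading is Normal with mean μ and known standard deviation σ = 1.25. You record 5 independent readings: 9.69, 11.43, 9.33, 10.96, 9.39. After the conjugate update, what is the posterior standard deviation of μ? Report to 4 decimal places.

0.5454

For Normal data with known variance σ², a Normal(μ₀, σ₀²) prior on μ is conjugate. Posterior precision = 1/σ₀² + n/σ²; posterior mean is the precision-weighted average of μ₀ and x̄.
σ₀² = 2.49² = 6.2001, σ² = 1.25² = 1.5625; σ² + n·σ₀² = 1.5625 + 5·6.2001 = 32.563.
Posterior precision = 1/σ₀² + n/σ² = 1/6.2001 + 5/1.5625 = (σ² + n·σ₀²)/(σ₀²σ²) = 32.563/(6.2001·1.5625); posterior variance σₙ² = σ₀²σ²/(σ² + n·σ₀²) = 6.2001·1.5625/32.563 = 0.297505.
Posterior SD = √σₙ² = √(6.2001·1.5625/32.563) = 0.5454.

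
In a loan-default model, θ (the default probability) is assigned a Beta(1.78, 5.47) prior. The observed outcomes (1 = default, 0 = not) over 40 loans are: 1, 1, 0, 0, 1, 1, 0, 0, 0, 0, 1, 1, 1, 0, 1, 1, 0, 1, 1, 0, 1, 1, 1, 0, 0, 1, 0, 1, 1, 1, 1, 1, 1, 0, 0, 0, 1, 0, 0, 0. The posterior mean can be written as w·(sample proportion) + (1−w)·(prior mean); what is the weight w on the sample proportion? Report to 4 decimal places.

The Beta prior is conjugate to a Binomial/Bernoulli likelihood; the update adds successes to α and failures to β.
Posterior mean = (α₀+k)/(α₀+β₀+n) = [n/(α₀+β₀+n)]·(k/n) + [(α₀+β₀)/(α₀+β₀+n)]·α₀/(α₀+β₀), so only n and the prior enter the weight.
The weight on the data is w = n/(α₀+β₀+n) = 40/(1.78+5.47+40) = 40/47.25 = 0.8466.

0.8466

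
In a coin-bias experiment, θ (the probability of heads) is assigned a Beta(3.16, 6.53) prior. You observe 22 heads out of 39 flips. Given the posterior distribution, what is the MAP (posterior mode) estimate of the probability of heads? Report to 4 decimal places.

The Beta prior is conjugate to a Binomial/Bernoulli likelihood; the update adds successes to α and failures to β.
Posterior: Beta(α+k, β+n−k) = Beta(3.16+22, 6.53+17) = Beta(25.16, 23.53).
Mode of Beta(a,b) for a,b>1 is (a−1)/(a+b−2) = 24.16/46.69 = 0.5175.

0.5175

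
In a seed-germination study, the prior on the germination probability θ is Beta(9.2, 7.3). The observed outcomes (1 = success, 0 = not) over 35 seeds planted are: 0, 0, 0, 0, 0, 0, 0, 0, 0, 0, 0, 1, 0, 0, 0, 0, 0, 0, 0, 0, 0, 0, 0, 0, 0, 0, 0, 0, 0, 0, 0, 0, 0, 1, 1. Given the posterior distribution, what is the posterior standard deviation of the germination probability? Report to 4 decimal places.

0.0587

The Beta prior is conjugate to a Binomial/Bernoulli likelihood; the update adds successes to α and failures to β.
Posterior: Beta(α+k, β+n−k) = Beta(9.2+3, 7.3+32) = Beta(12.2, 39.3).
Var = αβ/((α+β)²(α+β+1)) = 12.2·39.3/(51.5²·52.5) = 0.00344333; SD = √0.00344333 = 0.0587.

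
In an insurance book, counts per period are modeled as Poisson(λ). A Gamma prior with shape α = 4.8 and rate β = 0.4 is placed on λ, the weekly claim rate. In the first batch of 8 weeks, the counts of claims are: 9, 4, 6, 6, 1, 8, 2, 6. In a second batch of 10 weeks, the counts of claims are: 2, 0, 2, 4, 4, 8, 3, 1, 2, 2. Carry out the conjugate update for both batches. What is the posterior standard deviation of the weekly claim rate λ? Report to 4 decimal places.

With a Gamma(shape α, rate β) prior, the Poisson likelihood is conjugate: the posterior is Gamma(α + ΣXᵢ, β + n).
Batch 1: sum of counts S = 42 over n = 8 weeks.
After batch 1: Gamma(α+S, β+n) = Gamma(4.8+42, 0.4+8) = Gamma(46.8, 8.4).
Batch 2: sum of counts S = 28 over n = 10 weeks.
After batch 2: Gamma(α+S, β+n) = Gamma(46.8+28, 8.4+10) = Gamma(74.8, 18.4).
SD = √α/β = √74.8/18.4 = 0.4700.

0.4700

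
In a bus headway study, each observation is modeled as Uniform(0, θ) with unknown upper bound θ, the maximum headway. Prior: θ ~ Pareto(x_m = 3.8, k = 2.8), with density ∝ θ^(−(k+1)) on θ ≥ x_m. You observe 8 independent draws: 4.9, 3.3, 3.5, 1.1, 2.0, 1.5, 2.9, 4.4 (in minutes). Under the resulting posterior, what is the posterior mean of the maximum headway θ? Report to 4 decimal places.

5.4000

A Pareto(scale x_m, shape k) prior on the upper bound θ of Uniform(0, θ) is conjugate: posterior is Pareto(max(x_m, max xᵢ), k + n).
Sample maximum = 4.9; prior scale x_m = 3.8 → posterior scale = max = 4.9.
Posterior shape = 2.8 + 8 = 10.8.
E[θ|data] = k·x_m/(k−1) = 10.8·4.9/9.8 = 5.4000.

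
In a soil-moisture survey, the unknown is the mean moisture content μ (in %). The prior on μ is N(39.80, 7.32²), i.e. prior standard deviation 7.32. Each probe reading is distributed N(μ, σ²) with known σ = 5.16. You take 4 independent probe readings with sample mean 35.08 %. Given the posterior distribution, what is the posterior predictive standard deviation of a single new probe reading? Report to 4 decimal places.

5.7050

For Normal data with known variance σ², a Normal(μ₀, σ₀²) prior on μ is conjugate. Posterior precision = 1/σ₀² + n/σ²; posterior mean is the precision-weighted average of μ₀ and x̄.
σ₀² = 7.32² = 53.5824, σ² = 5.16² = 26.6256; σ² + n·σ₀² = 26.6256 + 4·53.5824 = 240.9552.
Posterior precision = 1/σ₀² + n/σ² = 1/53.5824 + 4/26.6256 = (σ² + n·σ₀²)/(σ₀²σ²) = 240.9552/(53.5824·26.6256); posterior variance σₙ² = σ₀²σ²/(σ² + n·σ₀²) = 53.5824·26.6256/240.9552 = 5.920866.
Predictive variance for one new observation = σₙ² + σ² = 53.5824·26.6256/240.9552 + 26.6256 = σ²·(σ₀² + 240.9552)/240.9552 = 26.6256·294.5376/240.9552 = 32.546466; SD = √(26.6256·294.5376/240.9552) = 5.7050.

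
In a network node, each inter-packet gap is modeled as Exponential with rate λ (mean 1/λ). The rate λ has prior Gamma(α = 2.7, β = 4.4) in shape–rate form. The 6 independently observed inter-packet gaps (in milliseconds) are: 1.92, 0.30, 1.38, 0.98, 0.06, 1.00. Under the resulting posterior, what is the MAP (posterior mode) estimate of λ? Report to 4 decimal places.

0.7669

With a Gamma(shape α, rate β) prior on the exponential rate λ, the posterior after n observations with total T = Σxᵢ is Gamma(α+n, β+T).
Sum of observations T = 5.64 milliseconds; n = 6.
Posterior: Gamma(2.7+6, 4.4+5.64) = Gamma(8.7, 10.04).
Mode = (α−1)/β = 0.7669.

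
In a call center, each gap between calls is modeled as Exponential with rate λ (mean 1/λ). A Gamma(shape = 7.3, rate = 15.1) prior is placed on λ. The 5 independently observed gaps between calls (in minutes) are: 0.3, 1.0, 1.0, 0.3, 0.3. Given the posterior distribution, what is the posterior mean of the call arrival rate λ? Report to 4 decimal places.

With a Gamma(shape α, rate β) prior on the exponential rate λ, the posterior after n observations with total T = Σxᵢ is Gamma(α+n, β+T).
Sum of observations T = 2.9 minutes; n = 5.
Posterior: Gamma(7.3+5, 15.1+2.9) = Gamma(12.3, 18.0).
Posterior mean of λ = α/β = 12.3/18.0 = 0.6833.

0.6833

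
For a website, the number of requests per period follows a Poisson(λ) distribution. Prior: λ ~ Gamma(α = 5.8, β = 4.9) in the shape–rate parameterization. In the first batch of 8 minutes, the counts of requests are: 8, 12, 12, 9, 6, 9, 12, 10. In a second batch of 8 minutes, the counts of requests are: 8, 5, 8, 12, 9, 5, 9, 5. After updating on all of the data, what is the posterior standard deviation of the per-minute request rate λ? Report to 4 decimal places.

0.5758

With a Gamma(shape α, rate β) prior, the Poisson likelihood is conjugate: the posterior is Gamma(α + ΣXᵢ, β + n).
Batch 1: sum of counts S = 78 over n = 8 minutes.
After batch 1: Gamma(α+S, β+n) = Gamma(5.8+78, 4.9+8) = Gamma(83.8, 12.9).
Batch 2: sum of counts S = 61 over n = 8 minutes.
After batch 2: Gamma(α+S, β+n) = Gamma(83.8+61, 12.9+8) = Gamma(144.8, 20.9).
SD = √α/β = √144.8/20.9 = 0.5758.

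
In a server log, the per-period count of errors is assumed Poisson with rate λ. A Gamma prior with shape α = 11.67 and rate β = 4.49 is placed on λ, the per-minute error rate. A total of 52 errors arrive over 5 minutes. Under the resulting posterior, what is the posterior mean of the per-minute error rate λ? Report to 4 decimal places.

With a Gamma(shape α, rate β) prior, the Poisson likelihood is conjugate: the posterior is Gamma(α + ΣXᵢ, β + n).
Posterior: Gamma(α+S, β+n) = Gamma(11.67+52, 4.49+5) = Gamma(63.67, 9.49).
Posterior mean = α/β = 63.67/9.49 = 6.7092.

6.7092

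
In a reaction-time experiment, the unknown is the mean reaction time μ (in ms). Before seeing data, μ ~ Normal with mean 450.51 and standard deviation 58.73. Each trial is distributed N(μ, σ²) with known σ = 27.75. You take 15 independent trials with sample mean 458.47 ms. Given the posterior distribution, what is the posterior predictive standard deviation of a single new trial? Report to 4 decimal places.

28.6469

For Normal data with known variance σ², a Normal(μ₀, σ₀²) prior on μ is conjugate. Posterior precision = 1/σ₀² + n/σ²; posterior mean is the precision-weighted average of μ₀ and x̄.
σ₀² = 58.73² = 3449.2129, σ² = 27.75² = 770.0625; σ² + n·σ₀² = 770.0625 + 15·3449.2129 = 52508.256.
Posterior precision = 1/σ₀² + n/σ² = 1/3449.2129 + 15/770.0625 = (σ² + n·σ₀²)/(σ₀²σ²) = 52508.256/(3449.2129·770.0625); posterior variance σₙ² = σ₀²σ²/(σ² + n·σ₀²) = 3449.2129·770.0625/52508.256 = 50.584607.
Predictive variance for one new observation = σₙ² + σ² = 3449.2129·770.0625/52508.256 + 770.0625 = σ²·(σ₀² + 52508.256)/52508.256 = 770.0625·55957.4689/52508.256 = 820.647107; SD = √(770.0625·55957.4689/52508.256) = 28.6469.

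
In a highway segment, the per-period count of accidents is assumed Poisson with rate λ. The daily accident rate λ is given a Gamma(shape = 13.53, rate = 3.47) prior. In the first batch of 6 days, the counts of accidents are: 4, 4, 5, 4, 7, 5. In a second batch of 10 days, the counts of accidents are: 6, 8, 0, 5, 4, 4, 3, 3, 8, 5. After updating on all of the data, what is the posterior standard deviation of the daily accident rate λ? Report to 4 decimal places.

With a Gamma(shape α, rate β) prior, the Poisson likelihood is conjugate: the posterior is Gamma(α + ΣXᵢ, β + n).
Batch 1: sum of counts S = 29 over n = 6 days.
After batch 1: Gamma(α+S, β+n) = Gamma(13.53+29, 3.47+6) = Gamma(42.53, 9.47).
Batch 2: sum of counts S = 46 over n = 10 days.
After batch 2: Gamma(α+S, β+n) = Gamma(42.53+46, 9.47+10) = Gamma(88.53, 19.47).
SD = √α/β = √88.53/19.47 = 0.4833.

0.4833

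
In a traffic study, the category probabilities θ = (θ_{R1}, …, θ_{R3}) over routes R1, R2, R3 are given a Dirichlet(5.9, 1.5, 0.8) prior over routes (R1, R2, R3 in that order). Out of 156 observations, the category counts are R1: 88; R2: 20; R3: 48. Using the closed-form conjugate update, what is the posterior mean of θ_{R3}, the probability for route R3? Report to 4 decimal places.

The Dirichlet prior is conjugate to the Multinomial likelihood: each posterior αⱼ = prior αⱼ + observed count nⱼ.
Posterior concentration: (93.9, 21.5, 48.8), total = 164.2.
E[θ_{R3}|data] = α_{R3}/Σα = 48.8/164.2 = 0.2972.

0.2972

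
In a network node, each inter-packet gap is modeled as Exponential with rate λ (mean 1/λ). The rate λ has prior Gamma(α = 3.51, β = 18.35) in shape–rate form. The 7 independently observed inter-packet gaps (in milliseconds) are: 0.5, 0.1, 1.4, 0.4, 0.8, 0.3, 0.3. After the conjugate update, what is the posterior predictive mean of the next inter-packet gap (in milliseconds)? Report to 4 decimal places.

With a Gamma(shape α, rate β) prior on the exponential rate λ, the posterior after n observations with total T = Σxᵢ is Gamma(α+n, β+T).
Sum of observations T = 3.8 milliseconds; n = 7.
Posterior: Gamma(3.51+7, 18.35+3.8) = Gamma(10.51, 22.15).
The predictive distribution for the next observation is Lomax; its mean is β/(α−1) = 22.15/9.51 = 2.3291.

2.3291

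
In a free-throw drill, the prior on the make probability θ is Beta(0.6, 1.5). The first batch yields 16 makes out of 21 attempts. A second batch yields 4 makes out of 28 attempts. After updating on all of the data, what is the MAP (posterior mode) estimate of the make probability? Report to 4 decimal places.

0.3992

The Beta prior is conjugate to a Binomial/Bernoulli likelihood; the update adds successes to α and failures to β.
After batch 1: Beta(0.6+16, 1.5+5) = Beta(16.6, 6.5).
After batch 2: Beta(16.6+4, 6.5+24) = Beta(20.6, 30.5).
Mode of Beta(a,b) for a,b>1 is (a−1)/(a+b−2) = 19.6/49.1 = 0.3992.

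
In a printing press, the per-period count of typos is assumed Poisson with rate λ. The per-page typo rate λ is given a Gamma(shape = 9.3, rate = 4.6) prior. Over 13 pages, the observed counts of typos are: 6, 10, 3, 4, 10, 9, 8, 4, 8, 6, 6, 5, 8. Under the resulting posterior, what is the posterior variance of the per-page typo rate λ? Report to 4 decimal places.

0.3109

With a Gamma(shape α, rate β) prior, the Poisson likelihood is conjugate: the posterior is Gamma(α + ΣXᵢ, β + n).
Sum of counts S = 87 over n = 13 pages.
Posterior: Gamma(α+S, β+n) = Gamma(9.3+87, 4.6+13) = Gamma(96.3, 17.6).
Var = α/β² = 96.3/17.6² = 0.3109.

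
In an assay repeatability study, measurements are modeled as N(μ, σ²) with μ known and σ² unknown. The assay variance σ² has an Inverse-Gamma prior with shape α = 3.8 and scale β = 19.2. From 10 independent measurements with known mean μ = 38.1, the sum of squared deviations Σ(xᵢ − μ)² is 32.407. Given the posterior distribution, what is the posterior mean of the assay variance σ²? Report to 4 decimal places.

With known mean μ and an Inverse-Gamma(α, β) prior on σ², the Normal likelihood is conjugate: posterior is Inv-Gamma(α + n/2, β + Σ(xᵢ−μ)²/2).
Posterior: Inv-Gamma(3.8 + 10/2, 19.2 + 32.407/2) = Inv-Gamma(8.80, 35.4035).
E[σ²|data] = β/(α−1) = 35.4035/7.80 = 4.5389.

4.5389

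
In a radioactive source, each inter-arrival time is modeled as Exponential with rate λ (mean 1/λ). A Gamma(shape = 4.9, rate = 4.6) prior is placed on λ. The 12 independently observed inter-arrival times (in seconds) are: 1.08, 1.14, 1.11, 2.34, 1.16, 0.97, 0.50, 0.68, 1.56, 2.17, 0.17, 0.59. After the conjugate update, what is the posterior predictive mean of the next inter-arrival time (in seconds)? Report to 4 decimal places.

1.1365

With a Gamma(shape α, rate β) prior on the exponential rate λ, the posterior after n observations with total T = Σxᵢ is Gamma(α+n, β+T).
Sum of observations T = 13.47 seconds; n = 12.
Posterior: Gamma(4.9+12, 4.6+13.47) = Gamma(16.9, 18.07).
The predictive distribution for the next observation is Lomax; its mean is β/(α−1) = 18.07/15.9 = 1.1365.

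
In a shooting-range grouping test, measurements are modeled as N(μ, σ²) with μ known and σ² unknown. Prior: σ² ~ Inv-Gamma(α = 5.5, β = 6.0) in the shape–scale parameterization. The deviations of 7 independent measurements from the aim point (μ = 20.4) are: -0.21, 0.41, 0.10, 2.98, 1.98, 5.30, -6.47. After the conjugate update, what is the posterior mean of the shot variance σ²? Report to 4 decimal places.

5.9359

With known mean μ and an Inverse-Gamma(α, β) prior on σ², the Normal likelihood is conjugate: posterior is Inv-Gamma(α + n/2, β + Σ(xᵢ−μ)²/2).
Σ(xᵢ−μ)² = (-0.21)² + (0.41)² + (0.10)² + (2.98)² + (1.98)² + (5.30)² + (-6.47)² = 82.9739.
Posterior: Inv-Gamma(5.5 + 7/2, 6.0 + 82.9739/2) = Inv-Gamma(9.00, 47.48695).
E[σ²|data] = β/(α−1) = 47.48695/8.00 = 5.9359.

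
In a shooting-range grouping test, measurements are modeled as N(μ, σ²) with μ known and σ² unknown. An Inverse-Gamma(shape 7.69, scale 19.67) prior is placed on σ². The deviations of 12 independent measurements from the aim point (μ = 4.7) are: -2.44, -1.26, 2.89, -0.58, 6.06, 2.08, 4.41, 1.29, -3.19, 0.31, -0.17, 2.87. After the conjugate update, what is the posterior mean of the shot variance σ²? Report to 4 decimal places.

With known mean μ and an Inverse-Gamma(α, β) prior on σ², the Normal likelihood is conjugate: posterior is Inv-Gamma(α + n/2, β + Σ(xᵢ−μ)²/2).
Σ(xᵢ−μ)² = (-2.44)² + (-1.26)² + (2.89)² + (-0.58)² + (6.06)² + (2.08)² + (4.41)² + (1.29)² + (-3.19)² + (0.31)² + (-0.17)² + (2.87)² = 96.9299.
Posterior: Inv-Gamma(7.69 + 12/2, 19.67 + 96.9299/2) = Inv-Gamma(13.69, 68.13495).
E[σ²|data] = β/(α−1) = 68.13495/12.69 = 5.3692.

5.3692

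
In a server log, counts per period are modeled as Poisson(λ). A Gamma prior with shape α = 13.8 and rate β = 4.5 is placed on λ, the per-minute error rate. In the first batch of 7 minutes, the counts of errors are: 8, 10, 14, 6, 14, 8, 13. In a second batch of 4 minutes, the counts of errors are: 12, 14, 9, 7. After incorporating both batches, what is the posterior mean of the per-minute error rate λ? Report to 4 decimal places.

8.3097

With a Gamma(shape α, rate β) prior, the Poisson likelihood is conjugate: the posterior is Gamma(α + ΣXᵢ, β + n).
Batch 1: sum of counts S = 73 over n = 7 minutes.
After batch 1: Gamma(α+S, β+n) = Gamma(13.8+73, 4.5+7) = Gamma(86.8, 11.5).
Batch 2: sum of counts S = 42 over n = 4 minutes.
After batch 2: Gamma(α+S, β+n) = Gamma(86.8+42, 11.5+4) = Gamma(128.8, 15.5).
Posterior mean = α/β = 128.8/15.5 = 8.3097.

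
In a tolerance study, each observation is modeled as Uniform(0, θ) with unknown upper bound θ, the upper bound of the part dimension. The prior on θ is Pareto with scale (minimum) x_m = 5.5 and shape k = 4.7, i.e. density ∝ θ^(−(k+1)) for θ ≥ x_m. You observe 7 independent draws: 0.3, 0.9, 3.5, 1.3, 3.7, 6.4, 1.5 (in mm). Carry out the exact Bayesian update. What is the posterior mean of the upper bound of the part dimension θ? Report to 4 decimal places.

6.9981

A Pareto(scale x_m, shape k) prior on the upper bound θ of Uniform(0, θ) is conjugate: posterior is Pareto(max(x_m, max xᵢ), k + n).
Sample maximum = 6.4; prior scale x_m = 5.5 → posterior scale = max = 6.4.
Posterior shape = 4.7 + 7 = 11.7.
E[θ|data] = k·x_m/(k−1) = 11.7·6.4/10.7 = 6.9981.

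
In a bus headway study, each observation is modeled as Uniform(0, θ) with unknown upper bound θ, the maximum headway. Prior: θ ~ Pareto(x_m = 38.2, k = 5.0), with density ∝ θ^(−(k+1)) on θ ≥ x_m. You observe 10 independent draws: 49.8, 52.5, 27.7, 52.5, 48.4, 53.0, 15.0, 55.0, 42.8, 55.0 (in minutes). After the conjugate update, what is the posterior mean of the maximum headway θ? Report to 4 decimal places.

A Pareto(scale x_m, shape k) prior on the upper bound θ of Uniform(0, θ) is conjugate: posterior is Pareto(max(x_m, max xᵢ), k + n).
Sample maximum = 55.0; prior scale x_m = 38.2 → posterior scale = max = 55.0.
Posterior shape = 5.0 + 10 = 15.0.
E[θ|data] = k·x_m/(k−1) = 15.0·55.0/14.0 = 58.9286.

58.9286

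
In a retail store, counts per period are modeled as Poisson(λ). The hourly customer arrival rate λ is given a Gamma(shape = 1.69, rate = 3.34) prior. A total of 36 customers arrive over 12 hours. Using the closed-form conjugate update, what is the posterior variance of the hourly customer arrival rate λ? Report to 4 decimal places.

0.1602

With a Gamma(shape α, rate β) prior, the Poisson likelihood is conjugate: the posterior is Gamma(α + ΣXᵢ, β + n).
Posterior: Gamma(α+S, β+n) = Gamma(1.69+36, 3.34+12) = Gamma(37.69, 15.34).
Var = α/β² = 37.69/15.34² = 0.1602.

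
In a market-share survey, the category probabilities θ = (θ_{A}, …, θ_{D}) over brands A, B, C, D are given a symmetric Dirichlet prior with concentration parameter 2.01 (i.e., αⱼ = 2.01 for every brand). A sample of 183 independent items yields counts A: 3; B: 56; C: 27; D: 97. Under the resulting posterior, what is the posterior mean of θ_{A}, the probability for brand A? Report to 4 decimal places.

0.0262

The Dirichlet prior is conjugate to the Multinomial likelihood: each posterior αⱼ = prior αⱼ + observed count nⱼ.
Posterior concentration: (5.01, 58.01, 29.01, 99.01), total = 191.04.
E[θ_{A}|data] = α_{A}/Σα = 5.01/191.04 = 0.0262.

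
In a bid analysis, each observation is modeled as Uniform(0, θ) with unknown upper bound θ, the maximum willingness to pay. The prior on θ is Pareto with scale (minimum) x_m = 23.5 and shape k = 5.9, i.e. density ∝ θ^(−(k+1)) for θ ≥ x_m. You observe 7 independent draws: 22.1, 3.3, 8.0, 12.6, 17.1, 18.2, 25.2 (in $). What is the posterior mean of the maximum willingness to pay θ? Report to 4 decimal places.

27.3176

A Pareto(scale x_m, shape k) prior on the upper bound θ of Uniform(0, θ) is conjugate: posterior is Pareto(max(x_m, max xᵢ), k + n).
Sample maximum = 25.2; prior scale x_m = 23.5 → posterior scale = max = 25.2.
Posterior shape = 5.9 + 7 = 12.9.
E[θ|data] = k·x_m/(k−1) = 12.9·25.2/11.9 = 27.3176.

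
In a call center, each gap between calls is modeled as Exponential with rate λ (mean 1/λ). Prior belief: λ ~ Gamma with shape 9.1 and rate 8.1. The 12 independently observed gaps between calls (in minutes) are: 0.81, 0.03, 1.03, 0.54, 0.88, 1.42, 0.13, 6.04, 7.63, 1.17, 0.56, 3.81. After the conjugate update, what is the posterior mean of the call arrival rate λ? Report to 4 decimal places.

With a Gamma(shape α, rate β) prior on the exponential rate λ, the posterior after n observations with total T = Σxᵢ is Gamma(α+n, β+T).
Sum of observations T = 24.05 minutes; n = 12.
Posterior: Gamma(9.1+12, 8.1+24.05) = Gamma(21.1, 32.15).
Posterior mean of λ = α/β = 21.1/32.15 = 0.6563.

0.6563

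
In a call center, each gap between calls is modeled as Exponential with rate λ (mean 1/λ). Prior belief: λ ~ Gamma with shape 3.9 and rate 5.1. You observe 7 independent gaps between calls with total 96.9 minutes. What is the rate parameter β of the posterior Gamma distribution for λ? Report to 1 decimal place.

With a Gamma(shape α, rate β) prior on the exponential rate λ, the posterior after n observations with total T = Σxᵢ is Gamma(α+n, β+T).
Posterior: Gamma(3.9+7, 5.1+96.9) = Gamma(10.9, 102.0).
Posterior β = 102.0.

102.0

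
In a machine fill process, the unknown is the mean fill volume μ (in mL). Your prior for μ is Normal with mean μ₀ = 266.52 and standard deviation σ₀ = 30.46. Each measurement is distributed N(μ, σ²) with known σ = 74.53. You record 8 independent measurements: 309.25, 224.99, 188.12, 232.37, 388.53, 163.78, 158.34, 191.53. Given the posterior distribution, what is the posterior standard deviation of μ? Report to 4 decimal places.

For Normal data with known variance σ², a Normal(μ₀, σ₀²) prior on μ is conjugate. Posterior precision = 1/σ₀² + n/σ²; posterior mean is the precision-weighted average of μ₀ and x̄.
σ₀² = 30.46² = 927.8116, σ² = 74.53² = 5554.7209; σ² + n·σ₀² = 5554.7209 + 8·927.8116 = 12977.2137.
Posterior precision = 1/σ₀² + n/σ² = 1/927.8116 + 8/5554.7209 = (σ² + n·σ₀²)/(σ₀²σ²) = 12977.2137/(927.8116·5554.7209); posterior variance σₙ² = σ₀²σ²/(σ² + n·σ₀²) = 927.8116·5554.7209/12977.2137 = 397.137213.
Posterior SD = √σₙ² = √(927.8116·5554.7209/12977.2137) = 19.9283.

19.9283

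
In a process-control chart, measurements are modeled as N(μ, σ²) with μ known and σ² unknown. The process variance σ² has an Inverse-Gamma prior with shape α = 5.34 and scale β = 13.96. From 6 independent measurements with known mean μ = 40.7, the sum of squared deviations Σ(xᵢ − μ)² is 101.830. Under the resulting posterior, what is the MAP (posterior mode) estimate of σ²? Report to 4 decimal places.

With known mean μ and an Inverse-Gamma(α, β) prior on σ², the Normal likelihood is conjugate: posterior is Inv-Gamma(α + n/2, β + Σ(xᵢ−μ)²/2).
Posterior: Inv-Gamma(5.34 + 6/2, 13.96 + 101.830/2) = Inv-Gamma(8.34, 64.8750).
Mode = β/(α+1) = 64.8750/9.34 = 6.9459.

6.9459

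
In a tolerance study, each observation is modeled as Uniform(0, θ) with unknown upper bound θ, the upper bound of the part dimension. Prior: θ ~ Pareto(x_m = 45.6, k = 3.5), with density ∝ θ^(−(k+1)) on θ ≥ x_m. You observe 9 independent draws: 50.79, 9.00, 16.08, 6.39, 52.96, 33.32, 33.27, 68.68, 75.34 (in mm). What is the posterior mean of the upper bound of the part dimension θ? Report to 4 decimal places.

A Pareto(scale x_m, shape k) prior on the upper bound θ of Uniform(0, θ) is conjugate: posterior is Pareto(max(x_m, max xᵢ), k + n).
Sample maximum = 75.34; prior scale x_m = 45.6 → posterior scale = max = 75.34.
Posterior shape = 3.5 + 9 = 12.5.
E[θ|data] = k·x_m/(k−1) = 12.5·75.34/11.5 = 81.8913.

81.8913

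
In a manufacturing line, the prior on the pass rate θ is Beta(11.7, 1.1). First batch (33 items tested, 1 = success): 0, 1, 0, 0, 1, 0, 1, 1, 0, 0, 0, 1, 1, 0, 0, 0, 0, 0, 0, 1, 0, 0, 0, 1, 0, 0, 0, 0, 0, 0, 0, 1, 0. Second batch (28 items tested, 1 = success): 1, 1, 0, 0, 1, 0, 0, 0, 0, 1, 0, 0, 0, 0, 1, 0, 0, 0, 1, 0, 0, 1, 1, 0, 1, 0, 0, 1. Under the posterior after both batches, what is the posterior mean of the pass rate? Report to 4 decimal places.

The Beta prior is conjugate to a Binomial/Bernoulli likelihood; the update adds successes to α and failures to β.
After batch 1: Beta(11.7+9, 1.1+24) = Beta(20.7, 25.1).
After batch 2: Beta(20.7+10, 25.1+18) = Beta(30.7, 43.1).
Posterior mean = α/(α+β) = 30.7/73.8 = 0.4160.

0.4160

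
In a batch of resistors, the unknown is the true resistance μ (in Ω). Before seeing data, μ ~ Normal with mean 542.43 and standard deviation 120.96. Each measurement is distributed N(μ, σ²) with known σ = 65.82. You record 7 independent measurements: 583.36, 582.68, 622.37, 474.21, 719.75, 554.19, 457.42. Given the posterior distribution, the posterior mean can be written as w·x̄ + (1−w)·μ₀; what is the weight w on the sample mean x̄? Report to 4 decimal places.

For Normal data with known variance σ², a Normal(μ₀, σ₀²) prior on μ is conjugate. Posterior precision = 1/σ₀² + n/σ²; posterior mean is the precision-weighted average of μ₀ and x̄.
σ₀² = 120.96² = 14631.3216, σ² = 65.82² = 4332.2724. Prior precision 1/σ₀² = 1/14631.3216; data precision n/σ² = 7/4332.2724.
w = (n/σ²)/(1/σ₀² + n/σ²) = n·σ₀²/(σ² + n·σ₀²) = 7·14631.3216/(4332.2724 + 7·14631.3216) = 102419.2512/106751.5236 = 0.9594.

0.9594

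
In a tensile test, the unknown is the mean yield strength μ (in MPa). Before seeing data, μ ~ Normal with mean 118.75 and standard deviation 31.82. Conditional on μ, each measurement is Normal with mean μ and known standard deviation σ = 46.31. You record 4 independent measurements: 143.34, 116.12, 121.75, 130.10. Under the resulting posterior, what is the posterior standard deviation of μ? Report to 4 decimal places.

For Normal data with known variance σ², a Normal(μ₀, σ₀²) prior on μ is conjugate. Posterior precision = 1/σ₀² + n/σ²; posterior mean is the precision-weighted average of μ₀ and x̄.
σ₀² = 31.82² = 1012.5124, σ² = 46.31² = 2144.6161; σ² + n·σ₀² = 2144.6161 + 4·1012.5124 = 6194.6657.
Posterior precision = 1/σ₀² + n/σ² = 1/1012.5124 + 4/2144.6161 = (σ² + n·σ₀²)/(σ₀²σ²) = 6194.6657/(1012.5124·2144.6161); posterior variance σₙ² = σ₀²σ²/(σ² + n·σ₀²) = 1012.5124·2144.6161/6194.6657 = 350.535525.
Posterior SD = √σₙ² = √(1012.5124·2144.6161/6194.6657) = 18.7226.

18.7226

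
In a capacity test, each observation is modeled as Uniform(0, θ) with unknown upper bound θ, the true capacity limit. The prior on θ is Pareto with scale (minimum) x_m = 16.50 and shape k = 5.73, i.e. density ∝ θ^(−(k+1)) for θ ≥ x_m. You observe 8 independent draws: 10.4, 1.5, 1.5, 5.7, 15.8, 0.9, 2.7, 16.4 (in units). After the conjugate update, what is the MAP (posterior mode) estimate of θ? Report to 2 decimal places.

A Pareto(scale x_m, shape k) prior on the upper bound θ of Uniform(0, θ) is conjugate: posterior is Pareto(max(x_m, max xᵢ), k + n).
Sample maximum = 16.4; prior scale x_m = 16.50 → posterior scale = max = 16.50.
Posterior shape = 5.73 + 8 = 13.73.
The Pareto density is decreasing on [x_m, ∞), so the mode is x_m = 16.50.

16.50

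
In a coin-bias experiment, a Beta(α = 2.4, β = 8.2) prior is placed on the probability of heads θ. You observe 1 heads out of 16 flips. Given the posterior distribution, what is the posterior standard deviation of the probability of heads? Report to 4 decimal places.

0.0636

The Beta prior is conjugate to a Binomial/Bernoulli likelihood; the update adds successes to α and failures to β.
Posterior: Beta(α+k, β+n−k) = Beta(2.4+1, 8.2+15) = Beta(3.4, 23.2).
Var = αβ/((α+β)²(α+β+1)) = 3.4·23.2/(26.6²·27.6) = 0.00403919; SD = √0.00403919 = 0.0636.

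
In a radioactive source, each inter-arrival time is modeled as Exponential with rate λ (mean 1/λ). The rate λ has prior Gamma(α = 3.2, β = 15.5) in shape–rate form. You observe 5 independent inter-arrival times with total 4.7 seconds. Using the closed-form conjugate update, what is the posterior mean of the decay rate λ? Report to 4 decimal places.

With a Gamma(shape α, rate β) prior on the exponential rate λ, the posterior after n observations with total T = Σxᵢ is Gamma(α+n, β+T).
Posterior: Gamma(3.2+5, 15.5+4.7) = Gamma(8.2, 20.2).
Posterior mean of λ = α/β = 8.2/20.2 = 0.4059.

0.4059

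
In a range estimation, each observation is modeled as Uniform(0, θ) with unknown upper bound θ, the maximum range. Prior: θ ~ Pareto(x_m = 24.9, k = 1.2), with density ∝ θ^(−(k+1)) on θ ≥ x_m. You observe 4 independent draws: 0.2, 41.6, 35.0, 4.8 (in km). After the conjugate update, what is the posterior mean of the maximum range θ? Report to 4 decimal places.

A Pareto(scale x_m, shape k) prior on the upper bound θ of Uniform(0, θ) is conjugate: posterior is Pareto(max(x_m, max xᵢ), k + n).
Sample maximum = 41.6; prior scale x_m = 24.9 → posterior scale = max = 41.6.
Posterior shape = 1.2 + 4 = 5.2.
E[θ|data] = k·x_m/(k−1) = 5.2·41.6/4.2 = 51.5048.

51.5048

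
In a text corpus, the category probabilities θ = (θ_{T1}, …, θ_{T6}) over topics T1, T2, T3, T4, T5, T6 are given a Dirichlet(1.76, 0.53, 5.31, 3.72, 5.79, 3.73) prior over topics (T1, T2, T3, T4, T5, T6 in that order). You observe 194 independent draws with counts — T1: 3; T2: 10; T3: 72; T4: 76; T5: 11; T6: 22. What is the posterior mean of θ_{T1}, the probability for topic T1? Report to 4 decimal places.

The Dirichlet prior is conjugate to the Multinomial likelihood: each posterior αⱼ = prior αⱼ + observed count nⱼ.
Posterior concentration: (4.76, 10.53, 77.31, 79.72, 16.79, 25.73), total = 214.84.
E[θ_{T1}|data] = α_{T1}/Σα = 4.76/214.84 = 0.0222.

0.0222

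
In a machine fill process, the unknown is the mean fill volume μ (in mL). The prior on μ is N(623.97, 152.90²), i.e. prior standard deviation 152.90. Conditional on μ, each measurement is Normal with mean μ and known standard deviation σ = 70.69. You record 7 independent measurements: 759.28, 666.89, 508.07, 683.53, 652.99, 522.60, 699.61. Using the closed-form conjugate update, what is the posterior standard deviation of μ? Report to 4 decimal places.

For Normal data with known variance σ², a Normal(μ₀, σ₀²) prior on μ is conjugate. Posterior precision = 1/σ₀² + n/σ²; posterior mean is the precision-weighted average of μ₀ and x̄.
σ₀² = 152.90² = 23378.41, σ² = 70.69² = 4997.0761; σ² + n·σ₀² = 4997.0761 + 7·23378.41 = 168645.9461.
Posterior precision = 1/σ₀² + n/σ² = 1/23378.41 + 7/4997.0761 = (σ² + n·σ₀²)/(σ₀²σ²) = 168645.9461/(23378.41·4997.0761); posterior variance σₙ² = σ₀²σ²/(σ² + n·σ₀²) = 23378.41·4997.0761/168645.9461 = 692.715696.
Posterior SD = √σₙ² = √(23378.41·4997.0761/168645.9461) = 26.3195.

26.3195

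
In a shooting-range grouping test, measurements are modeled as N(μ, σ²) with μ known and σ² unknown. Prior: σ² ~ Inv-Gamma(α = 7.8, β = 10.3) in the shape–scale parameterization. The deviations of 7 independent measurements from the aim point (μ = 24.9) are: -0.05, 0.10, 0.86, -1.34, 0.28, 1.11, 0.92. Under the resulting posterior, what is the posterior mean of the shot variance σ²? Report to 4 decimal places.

1.2284

With known mean μ and an Inverse-Gamma(α, β) prior on σ², the Normal likelihood is conjugate: posterior is Inv-Gamma(α + n/2, β + Σ(xᵢ−μ)²/2).
Σ(xᵢ−μ)² = (-0.05)² + (0.10)² + (0.86)² + (-1.34)² + (0.28)² + (1.11)² + (0.92)² = 4.7046.
Posterior: Inv-Gamma(7.8 + 7/2, 10.3 + 4.7046/2) = Inv-Gamma(11.30, 12.65230).
E[σ²|data] = β/(α−1) = 12.65230/10.30 = 1.2284.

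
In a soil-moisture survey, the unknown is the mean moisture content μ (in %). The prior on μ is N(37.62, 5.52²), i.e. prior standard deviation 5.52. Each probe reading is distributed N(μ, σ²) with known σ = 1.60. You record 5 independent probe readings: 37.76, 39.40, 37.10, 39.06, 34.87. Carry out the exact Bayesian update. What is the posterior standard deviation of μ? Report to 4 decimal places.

For Normal data with known variance σ², a Normal(μ₀, σ₀²) prior on μ is conjugate. Posterior precision = 1/σ₀² + n/σ²; posterior mean is the precision-weighted average of μ₀ and x̄.
σ₀² = 5.52² = 30.4704, σ² = 1.60² = 2.56; σ² + n·σ₀² = 2.56 + 5·30.4704 = 154.912.
Posterior precision = 1/σ₀² + n/σ² = 1/30.4704 + 5/2.56 = (σ² + n·σ₀²)/(σ₀²σ²) = 154.912/(30.4704·2.56); posterior variance σₙ² = σ₀²σ²/(σ² + n·σ₀²) = 30.4704·2.56/154.912 = 0.503539.
Posterior SD = √σₙ² = √(30.4704·2.56/154.912) = 0.7096.

0.7096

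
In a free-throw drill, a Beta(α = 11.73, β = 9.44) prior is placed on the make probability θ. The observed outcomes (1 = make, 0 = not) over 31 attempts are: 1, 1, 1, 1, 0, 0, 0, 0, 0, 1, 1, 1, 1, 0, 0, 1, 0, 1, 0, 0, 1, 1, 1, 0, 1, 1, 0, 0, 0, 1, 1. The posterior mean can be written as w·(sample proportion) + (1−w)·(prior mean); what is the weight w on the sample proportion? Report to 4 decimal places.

0.5942

The Beta prior is conjugate to a Binomial/Bernoulli likelihood; the update adds successes to α and failures to β.
Posterior mean = (α₀+k)/(α₀+β₀+n) = [n/(α₀+β₀+n)]·(k/n) + [(α₀+β₀)/(α₀+β₀+n)]·α₀/(α₀+β₀), so only n and the prior enter the weight.
The weight on the data is w = n/(α₀+β₀+n) = 31/(11.73+9.44+31) = 31/52.17 = 0.5942.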